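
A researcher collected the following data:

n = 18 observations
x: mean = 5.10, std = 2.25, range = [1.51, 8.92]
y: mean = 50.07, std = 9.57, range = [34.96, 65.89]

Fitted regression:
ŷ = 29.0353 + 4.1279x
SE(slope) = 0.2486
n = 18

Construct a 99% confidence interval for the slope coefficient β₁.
The 99% CI for β₁ is (3.4018, 4.8540)

Confidence interval for the slope:

The 99% CI for β₁ is: β̂₁ ± t*(α/2, n-2) × SE(β̂₁)

Step 1: Find critical t-value
- Confidence level = 0.99
- Degrees of freedom = n - 2 = 18 - 2 = 16
- t*(α/2, 16) = 2.9208

Step 2: Calculate margin of error
Margin = 2.9208 × 0.2486 = 0.7261

Step 3: Construct interval
CI = 4.1279 ± 0.7261
CI = (3.4018, 4.8540)

Interpretation: each one-unit increase in x is associated with a change in mean y of between 3.4018 and 4.8540, with 99% confidence.
Both endpoints are positive, so the data support a genuinely positive slope at this confidence level.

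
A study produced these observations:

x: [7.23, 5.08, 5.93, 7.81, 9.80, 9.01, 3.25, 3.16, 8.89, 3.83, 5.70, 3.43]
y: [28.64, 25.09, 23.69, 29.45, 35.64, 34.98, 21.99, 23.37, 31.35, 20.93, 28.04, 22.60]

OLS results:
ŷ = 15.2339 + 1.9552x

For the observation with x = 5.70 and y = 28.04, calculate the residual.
Residual = 1.6615

The residual is the difference between the actual value and the predicted value:

Residual = y - ŷ

Step 1: Calculate predicted value
ŷ = 15.2339 + 1.9552 × 5.70
ŷ = 26.3785

Step 2: Calculate residual
Residual = 28.04 - 26.3785
Residual = 1.6615

Sign check: y > ŷ, so the point is above the line and the fit underestimates here.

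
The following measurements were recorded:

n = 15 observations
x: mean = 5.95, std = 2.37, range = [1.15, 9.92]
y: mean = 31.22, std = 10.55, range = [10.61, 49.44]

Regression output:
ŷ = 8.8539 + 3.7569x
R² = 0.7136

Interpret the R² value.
R² = 0.7136 means 71.36% of the variation in y is explained by the linear relationship with x. This indicates a strong fit.

The coefficient of determination R² is the fraction of the total variation in y that the fitted line accounts for.

Here R² = 0.7136:
- Explained: 71.36% of the variation in y
- Unexplained (residual): 100% − 71.36% = 28.64%
- Rule of thumb (below 0.3 weak; 0.3 to below 0.7 moderate; 0.7 and above strong) → strong

Note: R² says nothing about causation, and a high R² does not by itself mean the linear form is appropriate — check the residuals.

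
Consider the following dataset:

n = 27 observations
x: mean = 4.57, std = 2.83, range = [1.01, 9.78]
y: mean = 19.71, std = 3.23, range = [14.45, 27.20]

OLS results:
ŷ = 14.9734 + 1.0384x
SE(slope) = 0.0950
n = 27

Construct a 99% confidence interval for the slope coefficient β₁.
The 99% CI for β₁ is (0.7736, 1.3032)

Confidence interval for the slope:

The 99% CI for β₁ is: β̂₁ ± t*(α/2, n-2) × SE(β̂₁)

Step 1: Find critical t-value
- Confidence level = 0.99
- Degrees of freedom = n - 2 = 27 - 2 = 25
- t*(α/2, 25) = 2.7874

Step 2: Calculate margin of error
Margin = 2.7874 × 0.0950 = 0.2648

Step 3: Construct interval
CI = 1.0384 ± 0.2648
CI = (0.7736, 1.3032)

Interpretation: each one-unit increase in x is associated with a change in mean y of between 0.7736 and 1.3032, with 99% confidence.
Since 0 is outside the interval, a two-sided test at α = 0.01 would reject H₀: β₁ = 0.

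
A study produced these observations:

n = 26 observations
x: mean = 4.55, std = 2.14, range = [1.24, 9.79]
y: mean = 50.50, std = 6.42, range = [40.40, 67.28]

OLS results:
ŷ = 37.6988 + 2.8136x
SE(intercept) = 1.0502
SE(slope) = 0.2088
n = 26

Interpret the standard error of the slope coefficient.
SE(β̂₁) = 0.2088 is the estimated standard deviation of the slope estimate across repeated samples; relative to β̂₁ = 2.8136 that is 7.4%, a precise estimate.

What SE measures:
- The standard error quantifies the sampling variability of the coefficient estimate
- It is the estimated standard deviation of β̂₁ across hypothetical repeated samples of the same size
- Smaller SE → more precise estimate

Relative precision:
- SE / |β̂₁| = 0.2088 / 2.8136 = 7.4%
- Rule of thumb (under 20%: precise; 20% to under 50%: moderately precise; 50% or more: imprecise) → precise

Link to the t-test: t = β̂₁ / SE(β̂₁) = 2.8136 / 0.2088 = 13.4751, the statistic for H₀: β₁ = 0.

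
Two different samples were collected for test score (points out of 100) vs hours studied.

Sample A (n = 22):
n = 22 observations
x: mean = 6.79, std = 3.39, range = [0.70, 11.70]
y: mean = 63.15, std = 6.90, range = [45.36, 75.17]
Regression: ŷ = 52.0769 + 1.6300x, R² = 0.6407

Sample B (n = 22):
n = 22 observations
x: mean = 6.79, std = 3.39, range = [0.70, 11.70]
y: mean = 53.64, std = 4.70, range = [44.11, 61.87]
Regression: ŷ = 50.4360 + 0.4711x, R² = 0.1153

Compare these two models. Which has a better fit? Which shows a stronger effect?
Model A has the better fit (R² = 0.6407 vs 0.1153). Model A shows the stronger effect (|β₁| = 1.6300 vs 0.4711).

Model Comparison:

Which explains more variance? (R²)
- Model A: R² = 0.6407 → 64.07% of variance in test score explained
- Model B: R² = 0.1153 → 11.53% of variance in test score explained
- 0.6407 > 0.1153 → Model A has the better fit

Which has the larger per-hour effect? (|β₁|)
- Model A: β₁ = 1.6300 → predicted test score rises 1.6300 points per additional hour of study time
- Model B: β₁ = 0.4711 → predicted test score rises 0.4711 points per additional hour of study time
- |1.6300| > |0.4711| → Model A shows the stronger marginal effect

Notes:
- A better fit (higher R²) doesn't necessarily mean a more important relationship.
- R² measures how tightly points cluster around the line; β₁ measures how steep the line is — they answer different questions.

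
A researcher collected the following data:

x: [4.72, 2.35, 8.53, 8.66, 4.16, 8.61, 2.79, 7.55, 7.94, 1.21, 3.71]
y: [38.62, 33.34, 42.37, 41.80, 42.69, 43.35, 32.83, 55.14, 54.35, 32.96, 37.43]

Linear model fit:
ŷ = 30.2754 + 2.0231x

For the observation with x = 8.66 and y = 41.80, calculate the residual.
Residual = -5.9954

The residual is the difference between the actual value and the predicted value:

Residual = y - ŷ

Step 1: Calculate predicted value
ŷ = 30.2754 + 2.0231 × 8.66
ŷ = 47.7954

Step 2: Calculate residual
Residual = 41.80 - 47.7954
Residual = -5.9954

The residual is negative, so the observed y = 41.80 sits below the regression line (the line overestimates it by 5.9954).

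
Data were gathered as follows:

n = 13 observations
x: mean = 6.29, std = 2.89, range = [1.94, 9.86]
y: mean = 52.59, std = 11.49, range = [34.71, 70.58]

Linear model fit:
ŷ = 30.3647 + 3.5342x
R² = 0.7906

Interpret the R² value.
About 79.06% of the variability in y is accounted for by the regression on x (R² = 0.7906) — a strong linear fit.

The coefficient of determination R² is the fraction of the total variation in y that the fitted line accounts for.

Here R² = 0.7906:
- Explained: 79.06% of the variation in y
- Unexplained (residual): 100% − 79.06% = 20.94%
- Rule of thumb (below 0.3 weak; 0.3 to below 0.7 moderate; 0.7 and above strong) → strong

Equivalently, for simple linear regression R² = r², so |r| = √0.7906 ≈ 0.8892.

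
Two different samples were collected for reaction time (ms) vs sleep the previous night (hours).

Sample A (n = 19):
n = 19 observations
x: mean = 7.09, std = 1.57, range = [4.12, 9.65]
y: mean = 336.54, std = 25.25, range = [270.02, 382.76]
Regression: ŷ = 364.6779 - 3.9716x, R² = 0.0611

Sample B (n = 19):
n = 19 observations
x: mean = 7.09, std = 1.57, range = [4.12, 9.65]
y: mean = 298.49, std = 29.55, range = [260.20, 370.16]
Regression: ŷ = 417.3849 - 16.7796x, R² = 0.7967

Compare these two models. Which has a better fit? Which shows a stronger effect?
Model B has the better fit (R² = 0.7967 vs 0.0611). Model B shows the stronger effect (|β₁| = 16.7796 vs 3.9716).

Model Comparison:

Goodness of fit (R²):
- Model A: R² = 0.0611 → 6.11% of variance in reaction time explained
- Model B: R² = 0.7967 → 79.67% of variance in reaction time explained
- 0.7967 > 0.0611 → Model B has the better fit

Strength of effect — compare |β₁|:
- Model A: β₁ = -3.9716 → predicted reaction time falls 3.9716 ms per additional hour of sleep
- Model B: β₁ = -16.7796 → predicted reaction time falls 16.7796 ms per additional hour of sleep
- |-3.9716| < |-16.7796| → Model B shows the stronger marginal effect

Note: A better fit (higher R²) doesn't necessarily mean a more important relationship.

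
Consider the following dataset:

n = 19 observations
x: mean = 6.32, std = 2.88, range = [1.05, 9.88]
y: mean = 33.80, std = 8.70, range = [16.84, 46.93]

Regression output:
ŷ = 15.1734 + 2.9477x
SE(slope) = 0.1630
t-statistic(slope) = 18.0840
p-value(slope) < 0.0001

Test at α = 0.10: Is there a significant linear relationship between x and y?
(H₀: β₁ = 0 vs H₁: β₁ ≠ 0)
Since p-value < 0.0001 < α = 0.10, reject H₀ — the slope is significantly different from 0.

Hypothesis test for the slope coefficient:

H₀: β₁ = 0 (no linear relationship)
H₁: β₁ ≠ 0 (linear relationship exists)

Test statistic: t = β̂₁ / SE(β̂₁) = 2.9477 / 0.1630 = 18.0840

p < 0.0001: how often a slope estimate this far from 0 (in SE units) would arise by chance if β₁ were truly 0.

Decision rule: reject H₀ if p-value < α.
p-value < 0.0001 < α = 0.10 → reject H₀.

Conclusion: the linear association between x and y is significant at the 10% level.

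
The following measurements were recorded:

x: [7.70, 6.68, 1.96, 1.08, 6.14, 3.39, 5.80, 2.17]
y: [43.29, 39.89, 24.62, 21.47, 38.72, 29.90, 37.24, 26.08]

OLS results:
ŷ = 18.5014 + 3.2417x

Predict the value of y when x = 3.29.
ŷ = 29.1666

To predict y for x = 3.29, substitute into the regression equation:

ŷ = 18.5014 + 3.2417 × 3.29
ŷ = 18.5014 + 10.6652
ŷ = 29.1666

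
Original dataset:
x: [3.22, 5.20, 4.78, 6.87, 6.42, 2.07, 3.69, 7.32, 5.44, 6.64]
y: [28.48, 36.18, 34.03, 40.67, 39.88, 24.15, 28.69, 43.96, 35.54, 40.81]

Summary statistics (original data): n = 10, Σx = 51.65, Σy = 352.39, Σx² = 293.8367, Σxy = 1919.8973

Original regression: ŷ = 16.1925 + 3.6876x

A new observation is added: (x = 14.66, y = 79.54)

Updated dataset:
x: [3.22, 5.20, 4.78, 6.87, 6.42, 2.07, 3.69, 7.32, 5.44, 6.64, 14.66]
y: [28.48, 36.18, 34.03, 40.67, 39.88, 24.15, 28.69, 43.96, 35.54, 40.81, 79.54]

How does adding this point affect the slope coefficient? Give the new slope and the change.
Adding the point moves β₁ from 3.6876 to 4.4229, i.e. it increases by 0.7353 (+19.9%).

x = 14.66 lies well outside the original x-range [2.07, 7.32] (x̄ ≈ 5.17), so this observation has high leverage and can move the slope substantially.

Step 1: Update the sums with the new point (n goes from 10 to 11)
Σx  = 51.65 + 14.66 = 66.31
Σy  = 352.39 + 79.54 = 431.93
Σx² = 293.8367 + 14.66² = 293.8367 + 214.9156 = 508.7523
Σxy = 1919.8973 + 14.66×79.54 = 1919.8973 + 1166.0564 = 3085.9537

Step 2: Recompute the slope with b₁ = (nΣxy − ΣxΣy) / (nΣx² − (Σx)²)
Numerator   = 11×3085.9537 − 66.31×431.93 = 33945.4907 − 28641.2783 = 5304.2124
Denominator = 11×508.7523 − 66.31² = 5596.2753 − 4397.0161 = 1199.2592
b₁(new) = 5304.2124 / 1199.2592 = 4.4229

(Same formula on the original sums: (10×1919.8973 − 51.65×352.39) / (10×293.8367 − 51.65²) = 998.0295 / 270.6445 = 3.6876, matching the given fit.)

Step 3: Change in slope
Δβ₁ = 4.4229 − 3.6876 = +0.7353
Relative change = +0.7353 / 3.6876 × 100% = +19.9%
→ the slope increases when the point is added.

Because the point sits above the extension of the original line at a high-leverage x, it tilts the fit up.
In practice: investigate whether it comes from the same population as the rest of the sample.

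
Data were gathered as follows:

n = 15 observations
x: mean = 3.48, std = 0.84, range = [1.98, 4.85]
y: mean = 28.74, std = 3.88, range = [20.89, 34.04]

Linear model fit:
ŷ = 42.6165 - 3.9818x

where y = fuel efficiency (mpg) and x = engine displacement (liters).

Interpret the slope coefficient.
For each additional liter of engine displacement, predicted fuel efficiency decreases by approximately 3.9818 mpg.

The slope β₁ = -3.9818 gives the rate at which the fitted fuel efficiency changes with engine displacement.

Interpretation:
- Engine displacement up by 1 liter → predicted fuel efficiency decreases by 3.9818 mpg
- The effect is assumed constant over the observed range of x (linearity)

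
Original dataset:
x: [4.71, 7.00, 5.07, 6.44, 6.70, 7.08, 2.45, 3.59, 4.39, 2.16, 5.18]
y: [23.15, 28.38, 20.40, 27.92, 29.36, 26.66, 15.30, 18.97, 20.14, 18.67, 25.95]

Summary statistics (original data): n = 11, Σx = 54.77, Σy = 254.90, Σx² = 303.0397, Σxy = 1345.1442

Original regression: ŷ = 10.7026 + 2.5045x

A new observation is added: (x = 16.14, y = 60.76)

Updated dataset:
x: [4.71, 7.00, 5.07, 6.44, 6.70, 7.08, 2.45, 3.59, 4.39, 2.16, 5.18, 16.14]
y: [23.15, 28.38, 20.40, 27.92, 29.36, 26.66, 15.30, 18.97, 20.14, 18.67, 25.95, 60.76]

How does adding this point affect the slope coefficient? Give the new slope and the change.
The slope changes from 2.5045 to 3.1866 (change of +0.6821, or +27.2%).

x = 16.14 lies well outside the original x-range [2.16, 7.08] (x̄ ≈ 4.98), so this observation has high leverage and can move the slope substantially.

Step 1: Update the sums with the new point (n goes from 11 to 12)
Σx  = 54.77 + 16.14 = 70.91
Σy  = 254.90 + 60.76 = 315.66
Σx² = 303.0397 + 16.14² = 303.0397 + 260.4996 = 563.5393
Σxy = 1345.1442 + 16.14×60.76 = 1345.1442 + 980.6664 = 2325.8106

Step 2: Recompute the slope with b₁ = (nΣxy − ΣxΣy) / (nΣx² − (Σx)²)
Numerator   = 12×2325.8106 − 70.91×315.66 = 27909.7272 − 22383.4506 = 5526.2766
Denominator = 12×563.5393 − 70.91² = 6762.4716 − 5028.2281 = 1734.2435
b₁(new) = 5526.2766 / 1734.2435 = 3.1866

(Same formula on the original sums: (11×1345.1442 − 54.77×254.90) / (11×303.0397 − 54.77²) = 835.7132 / 333.6838 = 2.5045, matching the given fit.)

Step 3: Change in slope
Δβ₁ = 3.1866 − 2.5045 = +0.6821
Relative change = +0.6821 / 2.5045 × 100% = +27.2%
→ the slope increases when the point is added.

A high-leverage point only changes the slope if it is off the original line; here y = 60.76 is above the original trend, so the slope increases.
In practice: investigate whether it comes from the same population as the rest of the sample; examine leverage (hᵢ) and Cook's distance rather than deleting it automatically.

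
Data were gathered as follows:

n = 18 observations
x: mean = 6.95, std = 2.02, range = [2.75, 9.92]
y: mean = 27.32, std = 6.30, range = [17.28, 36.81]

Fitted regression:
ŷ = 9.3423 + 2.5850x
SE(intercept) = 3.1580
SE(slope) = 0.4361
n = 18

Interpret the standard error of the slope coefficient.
SE(slope) = 0.4361 measures the uncertainty in the estimated slope. The coefficient is estimated precisely (SE/|β̂₁| = 16.9%).

What SE measures:
- The standard error quantifies the sampling variability of the coefficient estimate
- It is the estimated standard deviation of β̂₁ across hypothetical repeated samples of the same size
- Smaller SE → more precise estimate

Relative precision:
- SE / |β̂₁| = 0.4361 / 2.5850 = 16.9%
- Rule of thumb (under 20%: precise; 20% to under 50%: moderately precise; 50% or more: imprecise) → precise

Link to the t-test: t = β̂₁ / SE(β̂₁) = 2.5850 / 0.4361 = 5.9275, the statistic for H₀: β₁ = 0.

What drives SE(β̂₁): more residual scatter → larger SE; larger n (here n = 18) → smaller SE; wider spread of x values → smaller SE.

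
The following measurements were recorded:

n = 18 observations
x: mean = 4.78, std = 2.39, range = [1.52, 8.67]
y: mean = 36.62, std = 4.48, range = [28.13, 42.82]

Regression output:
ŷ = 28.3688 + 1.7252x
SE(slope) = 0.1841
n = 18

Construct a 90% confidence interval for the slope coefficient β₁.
The 90% CI for β₁ is (1.4038, 2.0466)

Confidence interval for the slope:

The 90% CI for β₁ is: β̂₁ ± t*(α/2, n-2) × SE(β̂₁)

Step 1: Find critical t-value
- Confidence level = 0.9
- Degrees of freedom = n - 2 = 18 - 2 = 16
- t*(α/2, 16) = 1.7459

Step 2: Calculate margin of error
Margin = 1.7459 × 0.1841 = 0.3214

Step 3: Construct interval
CI = 1.7252 ± 0.3214
CI = (1.4038, 2.0466)

Interpretation: intervals built this way capture the true β₁ in 90% of repeated samples; here the plausible range for the per-unit effect of x on y is 1.4038 to 2.0466.
The interval does not include 0, suggesting a significant linear relationship.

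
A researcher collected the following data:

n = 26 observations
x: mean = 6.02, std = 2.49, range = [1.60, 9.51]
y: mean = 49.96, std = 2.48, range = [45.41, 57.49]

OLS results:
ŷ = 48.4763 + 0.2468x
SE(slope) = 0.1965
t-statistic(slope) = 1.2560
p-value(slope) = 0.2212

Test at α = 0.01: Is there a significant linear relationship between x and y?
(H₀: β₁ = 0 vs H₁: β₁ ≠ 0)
Fail to reject H₀: p-value = 0.2212 ≥ α = 0.01. The linear relationship is not significant at the 1% level.

Hypothesis test for the slope coefficient:

H₀: β₁ = 0 (no linear relationship)
H₁: β₁ ≠ 0 (linear relationship exists)

Test statistic: t = β̂₁ / SE(β̂₁) = 0.2468 / 0.1965 = 1.2560

With df = 24, the two-sided p-value for |t| = 1.2560 is 0.2212.

Decision rule: reject H₀ if p-value < α.
p-value = 0.2212 ≥ α = 0.01 → fail to reject H₀.

Conclusion: the linear association between x and y is not significant at the 1% level.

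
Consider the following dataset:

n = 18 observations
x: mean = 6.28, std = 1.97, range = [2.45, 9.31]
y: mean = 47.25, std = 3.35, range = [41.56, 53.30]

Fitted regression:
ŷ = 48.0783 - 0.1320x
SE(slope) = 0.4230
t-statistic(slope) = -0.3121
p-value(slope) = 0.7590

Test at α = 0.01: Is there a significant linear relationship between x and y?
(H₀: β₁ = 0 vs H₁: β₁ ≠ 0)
Fail to reject H₀: p-value = 0.7590 ≥ α = 0.01. The linear relationship is not significant at the 1% level.

Hypothesis test for the slope coefficient:

H₀: β₁ = 0 (no linear relationship)
H₁: β₁ ≠ 0 (linear relationship exists)

Test statistic: t = β̂₁ / SE(β̂₁) = -0.1320 / 0.4230 = -0.3121

p = 0.7590: how often a slope estimate this far from 0 (in SE units) would arise by chance if β₁ were truly 0.

Decision rule: reject H₀ if p-value < α.
p-value = 0.7590 ≥ α = 0.01 → fail to reject H₀.

There is not sufficient evidence at the 1% significance level to conclude that a linear relationship exists between x and y.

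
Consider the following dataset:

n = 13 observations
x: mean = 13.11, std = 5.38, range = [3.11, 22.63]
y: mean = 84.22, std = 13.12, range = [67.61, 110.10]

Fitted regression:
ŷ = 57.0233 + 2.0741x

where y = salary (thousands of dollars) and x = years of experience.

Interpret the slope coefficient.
For each additional year of experience, predicted salary increases by approximately 2.0741 thousand dollars.

The slope β₁ = 2.0741 gives the rate at which the fitted salary changes with experience.

Interpretation:
- Experience up by 1 year → predicted salary increases by 2.0741 thousand dollars
- The effect is assumed constant over the observed range of x (linearity)

The intercept β₀ = 57.0233 is the predicted salary when experience = 0; since the smallest observed x is 3.11, this is an extrapolation and mainly anchors the line.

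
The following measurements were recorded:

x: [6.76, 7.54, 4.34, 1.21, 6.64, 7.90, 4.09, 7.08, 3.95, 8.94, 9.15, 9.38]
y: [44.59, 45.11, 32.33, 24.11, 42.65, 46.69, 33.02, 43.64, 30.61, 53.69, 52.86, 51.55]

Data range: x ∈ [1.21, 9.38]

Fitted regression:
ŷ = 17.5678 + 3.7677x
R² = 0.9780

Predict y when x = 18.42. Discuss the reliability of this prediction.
ŷ = 86.9688, but this is extrapolation (above the data range [1.21, 9.38]) and may be unreliable.

Prediction calculation:
ŷ = 17.5678 + 3.7677 × 18.42
ŷ = 86.9688

Reliability:
- Data range: x ∈ [1.21, 9.38]
- Prediction point: x = 18.42 is 9.04 units above the observed range → this is EXTRAPOLATION, not interpolation

Why that matters here:
- There are no observations near this x to validate the fitted line there
- R² describes fit only over the sampled x values; it says nothing about behaviour beyond them

Report the number if required, but flag clearly that it is an extrapolation.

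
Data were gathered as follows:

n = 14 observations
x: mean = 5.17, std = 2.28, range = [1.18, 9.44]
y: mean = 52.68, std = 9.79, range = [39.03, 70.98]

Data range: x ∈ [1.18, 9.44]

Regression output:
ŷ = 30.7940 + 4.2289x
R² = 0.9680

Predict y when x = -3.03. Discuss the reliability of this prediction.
The equation gives ŷ = 17.9804; however x = -3.03 is 4.21 units below the observed range, so this extrapolated value should not be trusted.

Prediction calculation:
ŷ = 30.7940 + 4.2289 × (-3.03)
ŷ = 17.9804

Reliability:
- Data range: x ∈ [1.18, 9.44]
- Prediction point: x = -3.03 is 4.21 units below the observed range → this is EXTRAPOLATION, not interpolation

Why that matters here:
- There are no observations near this x to validate the fitted line there
- R² describes fit only over the sampled x values; it says nothing about behaviour beyond them

A defensible statement: 'if the linear trend continued to x = -3.03, y would be about 17.9804' — the premise is untested.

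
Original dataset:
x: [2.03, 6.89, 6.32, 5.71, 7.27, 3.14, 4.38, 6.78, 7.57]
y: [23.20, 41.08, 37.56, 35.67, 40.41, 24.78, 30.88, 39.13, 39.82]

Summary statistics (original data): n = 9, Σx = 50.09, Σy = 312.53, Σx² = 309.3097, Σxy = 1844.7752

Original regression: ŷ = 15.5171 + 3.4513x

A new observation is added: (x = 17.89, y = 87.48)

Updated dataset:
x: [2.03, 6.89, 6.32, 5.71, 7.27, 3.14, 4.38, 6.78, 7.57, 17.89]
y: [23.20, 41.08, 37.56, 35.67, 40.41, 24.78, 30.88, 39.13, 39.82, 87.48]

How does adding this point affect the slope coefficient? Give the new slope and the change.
Adding the point moves β₁ from 3.4513 to 4.1291, i.e. it increases by 0.6778 (+19.6%).

x = 17.89 lies well outside the original x-range [2.03, 7.57] (x̄ ≈ 5.57), so this observation has high leverage and can move the slope substantially.

Step 1: Update the sums with the new point (n goes from 9 to 10)
Σx  = 50.09 + 17.89 = 67.98
Σy  = 312.53 + 87.48 = 400.01
Σx² = 309.3097 + 17.89² = 309.3097 + 320.0521 = 629.3618
Σxy = 1844.7752 + 17.89×87.48 = 1844.7752 + 1565.0172 = 3409.7924

Step 2: Recompute the slope with b₁ = (nΣxy − ΣxΣy) / (nΣx² − (Σx)²)
Numerator   = 10×3409.7924 − 67.98×400.01 = 34097.9240 − 27192.6798 = 6905.2442
Denominator = 10×629.3618 − 67.98² = 6293.6180 − 4621.2804 = 1672.3376
b₁(new) = 6905.2442 / 1672.3376 = 4.1291

(Same formula on the original sums: (9×1844.7752 − 50.09×312.53) / (9×309.3097 − 50.09²) = 948.3491 / 274.7792 = 3.4513, matching the given fit.)

Step 3: Change in slope
Δβ₁ = 4.1291 − 3.4513 = +0.6778
Relative change = +0.6778 / 3.4513 × 100% = +19.6%
→ the slope increases when the point is added.

A high-leverage point only changes the slope if it is off the original line; here y = 87.48 is above the original trend, so the slope increases.
In practice: refit with and without it and report both if conclusions differ; check such a point for data-entry or measurement error.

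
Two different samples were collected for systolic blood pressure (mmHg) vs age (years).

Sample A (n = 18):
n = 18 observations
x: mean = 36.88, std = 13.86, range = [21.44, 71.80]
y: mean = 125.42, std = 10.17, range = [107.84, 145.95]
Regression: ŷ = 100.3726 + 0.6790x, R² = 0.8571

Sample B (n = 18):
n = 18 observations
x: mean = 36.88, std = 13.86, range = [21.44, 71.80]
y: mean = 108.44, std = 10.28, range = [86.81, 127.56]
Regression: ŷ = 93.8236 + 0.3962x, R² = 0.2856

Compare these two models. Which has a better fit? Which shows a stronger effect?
Model A has the better fit (R² = 0.8571 vs 0.2856). Model A shows the stronger effect (|β₁| = 0.6790 vs 0.3962).

Model Comparison:

Which explains more variance? (R²)
- Model A: R² = 0.8571 → 85.71% of variance in blood pressure explained
- Model B: R² = 0.2856 → 28.56% of variance in blood pressure explained
- 0.8571 > 0.2856 → Model A has the better fit

Strength of effect — compare |β₁|:
- Model A: β₁ = 0.6790 → predicted blood pressure rises 0.6790 mmHg per additional year of age
- Model B: β₁ = 0.3962 → predicted blood pressure rises 0.3962 mmHg per additional year of age
- |0.6790| > |0.3962| → Model A shows the stronger marginal effect

Note: A steeper slope doesn't make a better model if the scatter around the line is large.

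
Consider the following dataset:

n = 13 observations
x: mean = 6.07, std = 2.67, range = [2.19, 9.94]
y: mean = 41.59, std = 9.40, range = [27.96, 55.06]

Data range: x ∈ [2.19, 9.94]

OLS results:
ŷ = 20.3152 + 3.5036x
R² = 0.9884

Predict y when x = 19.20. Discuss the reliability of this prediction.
ŷ = 87.5843 (extrapolation — x = 19.20 lies outside [2.19, 9.94], so reliability is low).

Prediction calculation:
ŷ = 20.3152 + 3.5036 × 19.20
ŷ = 87.5843

Reliability:
- Data range: x ∈ [2.19, 9.94]
- Prediction point: x = 19.20 is 9.26 units above the observed range → this is EXTRAPOLATION, not interpolation

Why that matters here:
- Real relationships often flatten, saturate, or turn nonlinear at extremes
- The linear relationship may not hold outside the observed range
- R² describes fit only over the sampled x values; it says nothing about behaviour beyond them

A defensible statement: 'if the linear trend continued to x = 19.20, y would be about 87.5843' — the premise is untested.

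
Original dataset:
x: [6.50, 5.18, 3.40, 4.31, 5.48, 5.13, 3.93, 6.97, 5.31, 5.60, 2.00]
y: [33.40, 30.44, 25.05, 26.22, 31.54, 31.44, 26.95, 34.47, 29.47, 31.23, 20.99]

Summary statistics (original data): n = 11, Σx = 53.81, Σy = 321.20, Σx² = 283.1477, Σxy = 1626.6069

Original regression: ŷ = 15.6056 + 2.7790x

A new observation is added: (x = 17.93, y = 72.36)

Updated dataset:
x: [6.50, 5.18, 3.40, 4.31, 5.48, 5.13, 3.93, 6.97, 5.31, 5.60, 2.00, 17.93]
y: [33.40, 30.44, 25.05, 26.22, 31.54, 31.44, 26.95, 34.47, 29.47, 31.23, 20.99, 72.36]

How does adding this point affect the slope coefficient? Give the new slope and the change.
The slope changes from 2.7790 to 3.2501 (change of +0.4711, or +17.0%).

x = 17.93 lies well outside the original x-range [2.00, 6.97] (x̄ ≈ 4.89), so this observation has high leverage and can move the slope substantially.

Step 1: Update the sums with the new point (n goes from 11 to 12)
Σx  = 53.81 + 17.93 = 71.74
Σy  = 321.20 + 72.36 = 393.56
Σx² = 283.1477 + 17.93² = 283.1477 + 321.4849 = 604.6326
Σxy = 1626.6069 + 17.93×72.36 = 1626.6069 + 1297.4148 = 2924.0217

Step 2: Recompute the slope with b₁ = (nΣxy − ΣxΣy) / (nΣx² − (Σx)²)
Numerator   = 12×2924.0217 − 71.74×393.56 = 35088.2604 − 28233.9944 = 6854.2660
Denominator = 12×604.6326 − 71.74² = 7255.5912 − 5146.6276 = 2108.9636
b₁(new) = 6854.2660 / 2108.9636 = 3.2501

(Same formula on the original sums: (11×1626.6069 − 53.81×321.20) / (11×283.1477 − 53.81²) = 608.9039 / 219.1086 = 2.7790, matching the given fit.)

Step 3: Change in slope
Δβ₁ = 3.2501 − 2.7790 = +0.4711
Relative change = +0.4711 / 2.7790 × 100% = +17.0%
→ the slope increases when the point is added.

Because the point sits above the extension of the original line at a high-leverage x, it tilts the fit up.
In practice: examine leverage (hᵢ) and Cook's distance rather than deleting it automatically.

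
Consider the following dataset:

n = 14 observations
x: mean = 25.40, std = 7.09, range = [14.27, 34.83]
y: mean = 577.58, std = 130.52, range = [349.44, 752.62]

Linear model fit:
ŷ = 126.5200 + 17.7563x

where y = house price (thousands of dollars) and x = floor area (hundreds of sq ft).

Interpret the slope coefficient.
On average, house price is about 17.7563 thousand dollars higher for every extra hundred sq ft of floor area.

The slope β₁ = 17.7563 gives the rate at which the fitted house price changes with floor area.

Interpretation:
- Floor area up by 1 hundred sq ft → predicted house price increases by 17.7563 thousand dollars
- This is a linear approximation: the same per-unit change is assumed across the whole observed x range
- The slope describes association in these data, not necessarily a causal effect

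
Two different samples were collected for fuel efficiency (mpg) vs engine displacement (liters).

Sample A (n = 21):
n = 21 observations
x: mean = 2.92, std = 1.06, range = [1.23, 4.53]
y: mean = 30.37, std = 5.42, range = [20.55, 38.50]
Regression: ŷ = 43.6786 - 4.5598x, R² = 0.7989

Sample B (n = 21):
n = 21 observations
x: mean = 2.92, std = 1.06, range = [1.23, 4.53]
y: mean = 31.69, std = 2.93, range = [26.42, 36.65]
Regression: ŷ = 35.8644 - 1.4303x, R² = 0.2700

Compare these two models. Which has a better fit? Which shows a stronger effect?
Model A has the better fit (R² = 0.7989 vs 0.2700). Model A shows the stronger effect (|β₁| = 4.5598 vs 1.4303).

Model Comparison:

Fit — compare R²:
- Model A: R² = 0.7989 → 79.89% of variance in fuel efficiency explained
- Model B: R² = 0.2700 → 27.00% of variance in fuel efficiency explained
- 0.7989 > 0.2700 → Model A has the better fit

Effect size (slope magnitude):
- Model A: β₁ = -4.5598 → predicted fuel efficiency falls 4.5598 mpg per additional liter of engine displacement
- Model B: β₁ = -1.4303 → predicted fuel efficiency falls 1.4303 mpg per additional liter of engine displacement
- |-4.5598| > |-1.4303| → Model A shows the stronger marginal effect

Note: The two samples could reflect different populations, time periods, or measurement quality.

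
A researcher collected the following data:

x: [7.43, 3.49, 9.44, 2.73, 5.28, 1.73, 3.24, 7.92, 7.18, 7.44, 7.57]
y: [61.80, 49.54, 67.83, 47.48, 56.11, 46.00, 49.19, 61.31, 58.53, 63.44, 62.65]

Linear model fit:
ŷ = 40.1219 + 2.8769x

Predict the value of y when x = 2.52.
ŷ = 47.3717

Plug x = 2.52 into the fitted line:

ŷ = 40.1219 + 2.8769 × 2.52
ŷ = 40.1219 + 7.2498
ŷ = 47.3717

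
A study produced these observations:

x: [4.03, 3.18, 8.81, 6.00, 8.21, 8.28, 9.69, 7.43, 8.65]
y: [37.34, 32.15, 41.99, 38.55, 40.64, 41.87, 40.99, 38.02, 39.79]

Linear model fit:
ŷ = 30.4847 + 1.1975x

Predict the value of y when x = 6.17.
ŷ = 37.8733

To predict y for x = 6.17, substitute into the regression equation:

ŷ = 30.4847 + 1.1975 × 6.17
ŷ = 30.4847 + 7.3886
ŷ = 37.8733

This is a point prediction; actual observations scatter around it by roughly the residual standard deviation.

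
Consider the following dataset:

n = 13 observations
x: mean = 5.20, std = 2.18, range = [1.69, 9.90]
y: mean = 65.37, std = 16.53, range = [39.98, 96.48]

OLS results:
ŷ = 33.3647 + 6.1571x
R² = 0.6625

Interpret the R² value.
About 66.25% of the variability in y is accounted for by the regression on x (R² = 0.6625) — a moderate linear fit.

R² (coefficient of determination) measures the proportion of variance in y explained by the regression model.

Here R² = 0.6625:
- Explained: 66.25% of the variation in y
- Unexplained (residual): 100% − 66.25% = 33.75%
- Rule of thumb (below 0.3 weak; 0.3 to below 0.7 moderate; 0.7 and above strong) → moderate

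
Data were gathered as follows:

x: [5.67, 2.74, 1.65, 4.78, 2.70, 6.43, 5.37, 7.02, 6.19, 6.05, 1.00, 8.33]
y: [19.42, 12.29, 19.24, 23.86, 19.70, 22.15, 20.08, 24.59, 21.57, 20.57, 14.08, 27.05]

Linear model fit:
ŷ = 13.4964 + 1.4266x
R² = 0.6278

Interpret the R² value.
The model explains 62.78% of the variance in y (R² = 0.6278), leaving 37.22% unexplained; the fit is moderate.

R² = 1 − SS_res/SS_tot compares the residual scatter to the total scatter of y about its mean.

Here R² = 0.6278:
- Explained: 62.78% of the variation in y
- Unexplained (residual): 100% − 62.78% = 37.22%
- Rule of thumb (below 0.3 weak; 0.3 to below 0.7 moderate; 0.7 and above strong) → moderate

Equivalently, for simple linear regression R² = r², so |r| = √0.6278 ≈ 0.7923.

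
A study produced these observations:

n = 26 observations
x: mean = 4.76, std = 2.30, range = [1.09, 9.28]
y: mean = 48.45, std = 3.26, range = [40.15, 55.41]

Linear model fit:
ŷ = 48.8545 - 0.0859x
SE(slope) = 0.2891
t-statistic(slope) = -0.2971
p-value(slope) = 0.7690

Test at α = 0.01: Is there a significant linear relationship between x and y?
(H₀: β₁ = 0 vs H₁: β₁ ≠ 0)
p-value = 0.7690 ≥ α = 0.01, so we fail to reject H₀. The relationship is not significant.

Hypothesis test for the slope coefficient:

H₀: β₁ = 0 (no linear relationship)
H₁: β₁ ≠ 0 (linear relationship exists)

Test statistic: t = β̂₁ / SE(β̂₁) = -0.0859 / 0.2891 = -0.2971

p = 0.7690: how often a slope estimate this far from 0 (in SE units) would arise by chance if β₁ were truly 0.

Decision rule: reject H₀ if p-value < α.
p-value = 0.7690 ≥ α = 0.01 → fail to reject H₀.

Conclusion: the linear association between x and y is not significant at the 1% level.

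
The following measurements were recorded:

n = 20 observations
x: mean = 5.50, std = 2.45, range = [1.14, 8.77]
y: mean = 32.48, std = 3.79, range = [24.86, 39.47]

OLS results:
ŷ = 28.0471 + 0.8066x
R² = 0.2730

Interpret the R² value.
About 27.30% of the variability in y is accounted for by the regression on x (R² = 0.2730) — a weak linear fit.

The coefficient of determination R² is the fraction of the total variation in y that the fitted line accounts for.

Here R² = 0.2730:
- Explained: 27.30% of the variation in y
- Unexplained (residual): 100% − 27.30% = 72.70%
- Rule of thumb (below 0.3 weak; 0.3 to below 0.7 moderate; 0.7 and above strong) → weak

Note: R² says nothing about causation, and a high R² does not by itself mean the linear form is appropriate — check the residuals.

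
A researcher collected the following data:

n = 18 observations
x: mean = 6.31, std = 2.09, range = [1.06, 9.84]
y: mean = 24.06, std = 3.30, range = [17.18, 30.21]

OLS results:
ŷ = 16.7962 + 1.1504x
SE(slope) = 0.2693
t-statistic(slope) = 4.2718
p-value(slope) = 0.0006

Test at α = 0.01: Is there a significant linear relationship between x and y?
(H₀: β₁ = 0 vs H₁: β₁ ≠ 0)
Since p-value = 0.0006 < α = 0.01, reject H₀ — the slope is significantly different from 0.

Hypothesis test for the slope coefficient:

H₀: β₁ = 0 (no linear relationship)
H₁: β₁ ≠ 0 (linear relationship exists)

Test statistic: t = β̂₁ / SE(β̂₁) = 1.1504 / 0.2693 = 4.2718

p = 0.0006: how often a slope estimate this far from 0 (in SE units) would arise by chance if β₁ were truly 0.

Decision rule: reject H₀ if p-value < α.
p-value = 0.0006 < α = 0.01 → reject H₀.

There is sufficient evidence at the 1% significance level to conclude that a linear relationship exists between x and y.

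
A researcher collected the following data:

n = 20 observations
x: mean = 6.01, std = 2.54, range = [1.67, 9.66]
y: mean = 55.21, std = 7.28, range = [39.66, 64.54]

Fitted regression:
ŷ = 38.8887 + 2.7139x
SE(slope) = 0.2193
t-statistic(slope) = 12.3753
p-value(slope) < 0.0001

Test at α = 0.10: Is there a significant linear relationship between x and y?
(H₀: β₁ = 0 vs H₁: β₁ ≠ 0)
Since p-value < 0.0001 < α = 0.10, reject H₀ — the slope is significantly different from 0.

Hypothesis test for the slope coefficient:

H₀: β₁ = 0 (no linear relationship)
H₁: β₁ ≠ 0 (linear relationship exists)

Test statistic: t = β̂₁ / SE(β̂₁) = 2.7139 / 0.2193 = 12.3753

The p-value (<0.0001) is the probability, under H₀, of a t-statistic at least as extreme as |t| = 12.3753 (two-sided, df = n − 2 = 18).

Decision rule: reject H₀ if p-value < α.
p-value < 0.0001 < α = 0.10 → reject H₀.

Conclusion: the linear association between x and y is significant at the 10% level.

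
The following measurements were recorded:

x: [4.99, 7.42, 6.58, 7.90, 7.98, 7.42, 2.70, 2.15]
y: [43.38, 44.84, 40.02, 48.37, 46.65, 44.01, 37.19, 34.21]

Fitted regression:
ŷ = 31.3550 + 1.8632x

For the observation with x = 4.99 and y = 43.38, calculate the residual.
Residual = 2.7276

The residual is the difference between the actual value and the predicted value:

Residual = y - ŷ

Step 1: Calculate predicted value
ŷ = 31.3550 + 1.8632 × 4.99
ŷ = 40.6524

Step 2: Calculate residual
Residual = 43.38 - 40.6524
Residual = 2.7276

The residual is positive, so the observed y = 43.38 sits above the regression line (the line underestimates it by 2.7276).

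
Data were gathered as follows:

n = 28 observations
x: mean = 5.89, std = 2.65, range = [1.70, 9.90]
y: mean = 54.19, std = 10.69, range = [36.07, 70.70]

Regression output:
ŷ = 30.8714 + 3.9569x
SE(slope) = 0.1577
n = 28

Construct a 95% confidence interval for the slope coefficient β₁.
The 95% CI for β₁ is (3.6327, 4.2811)

Confidence interval for the slope:

The 95% CI for β₁ is: β̂₁ ± t*(α/2, n-2) × SE(β̂₁)

Step 1: Find critical t-value
- Confidence level = 0.95
- Degrees of freedom = n - 2 = 28 - 2 = 26
- t*(α/2, 26) = 2.0555

Step 2: Calculate margin of error
Margin = 2.0555 × 0.1577 = 0.3242

Step 3: Construct interval
CI = 3.9569 ± 0.3242
CI = (3.6327, 4.2811)

Interpretation: intervals built this way capture the true β₁ in 95% of repeated samples; here the plausible range for the per-unit effect of x on y is 3.6327 to 4.2811.
Both endpoints are positive, so the data support a genuinely positive slope at this confidence level.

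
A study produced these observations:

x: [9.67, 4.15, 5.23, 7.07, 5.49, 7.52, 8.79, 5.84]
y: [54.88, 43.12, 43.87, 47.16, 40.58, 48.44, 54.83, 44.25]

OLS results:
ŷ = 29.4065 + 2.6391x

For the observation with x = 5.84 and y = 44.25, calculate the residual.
Residual = -0.5688

The residual is the difference between the actual value and the predicted value:

Residual = y - ŷ

Step 1: Calculate predicted value
ŷ = 29.4065 + 2.6391 × 5.84
ŷ = 44.8188

Step 2: Calculate residual
Residual = 44.25 - 44.8188
Residual = -0.5688

Sign check: y < ŷ, so the point is below the line and the fit overestimates here.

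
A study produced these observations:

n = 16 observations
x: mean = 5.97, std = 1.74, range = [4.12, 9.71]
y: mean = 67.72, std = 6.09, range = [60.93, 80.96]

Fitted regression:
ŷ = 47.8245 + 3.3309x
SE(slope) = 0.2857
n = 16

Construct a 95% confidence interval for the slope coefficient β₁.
The 95% CI for β₁ is (2.7181, 3.9437)

Confidence interval for the slope:

The 95% CI for β₁ is: β̂₁ ± t*(α/2, n-2) × SE(β̂₁)

Step 1: Find critical t-value
- Confidence level = 0.95
- Degrees of freedom = n - 2 = 16 - 2 = 14
- t*(α/2, 14) = 2.1448

Step 2: Calculate margin of error
Margin = 2.1448 × 0.2857 = 0.6128

Step 3: Construct interval
CI = 3.3309 ± 0.6128
CI = (2.7181, 3.9437)

Interpretation: intervals built this way capture the true β₁ in 95% of repeated samples; here the plausible range for the per-unit effect of x on y is 2.7181 to 3.9437.
Since 0 is outside the interval, a two-sided test at α = 0.05 would reject H₀: β₁ = 0.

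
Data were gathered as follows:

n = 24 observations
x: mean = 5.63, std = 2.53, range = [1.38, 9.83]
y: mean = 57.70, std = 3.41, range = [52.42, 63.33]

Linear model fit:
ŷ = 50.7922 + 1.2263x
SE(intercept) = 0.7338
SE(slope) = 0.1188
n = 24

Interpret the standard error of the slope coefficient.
SE(slope) = 0.1188 measures the uncertainty in the estimated slope. The coefficient is estimated precisely (SE/|β̂₁| = 9.7%).

SE(β̂₁) = 0.1188 says: if we drew many samples of n = 24 from the same population and refit each time, the fitted slopes would scatter with a standard deviation of roughly 0.1188 around the true β₁.

Relative precision:
- SE / |β̂₁| = 0.1188 / 1.2263 = 9.7%
- Rule of thumb (under 20%: precise; 20% to under 50%: moderately precise; 50% or more: imprecise) → precise

Link to interval estimation: a confidence interval for β₁ is β̂₁ ± t* × 0.1188, so SE sets the half-width per unit of t*.

What drives SE(β̂₁): more residual scatter → larger SE; wider spread of x values → smaller SE.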